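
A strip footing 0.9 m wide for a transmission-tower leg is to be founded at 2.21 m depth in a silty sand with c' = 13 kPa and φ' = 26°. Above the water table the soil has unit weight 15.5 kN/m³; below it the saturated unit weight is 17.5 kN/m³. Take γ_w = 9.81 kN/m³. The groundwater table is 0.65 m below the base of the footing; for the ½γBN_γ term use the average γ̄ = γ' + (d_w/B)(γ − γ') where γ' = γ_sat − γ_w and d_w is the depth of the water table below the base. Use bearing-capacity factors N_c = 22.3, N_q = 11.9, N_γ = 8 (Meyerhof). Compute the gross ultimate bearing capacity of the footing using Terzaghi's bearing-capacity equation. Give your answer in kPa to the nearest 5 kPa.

Effective surcharge at the founding depth q = γ·D_f = 15.5 × 2.21 = 34.255 kPa.
With d_w = 0.65 m < B, γ̄ = 7.69 + (0.65/0.9) × (15.5 − 7.69) = 13.331 kN/m³.
q_ult = c·N_c + q·N_q + 0.5·γ·B·N_γ
     = 13 × 22.3 + 34.255 × 11.9 + 0.5 × 13.331 × 0.9 × 8
     = 289.9 + 407.63 + 47.99 = 745.52 kPa.

q_ult ≈ 745 kPa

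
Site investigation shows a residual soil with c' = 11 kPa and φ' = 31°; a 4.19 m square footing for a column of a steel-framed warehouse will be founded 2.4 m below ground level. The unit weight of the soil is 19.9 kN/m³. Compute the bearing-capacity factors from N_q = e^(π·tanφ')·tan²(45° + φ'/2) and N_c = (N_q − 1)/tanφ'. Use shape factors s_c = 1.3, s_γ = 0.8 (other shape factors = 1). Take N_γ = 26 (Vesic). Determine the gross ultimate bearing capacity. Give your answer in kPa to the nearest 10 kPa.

q_ult ≈ 2320 kPa

tan31° = 0.6009, so N_q = e^(π×0.6009)·tan²(60.5°) = 6.604 × 3.124 = 20.63.
N_c = (20.63 − 1)/tan31° = 32.67.
q = γ·D_f = 19.9 × 2.4 = 47.76 kPa.
c·N_c·s_c = 11 × 32.671 × 1.3 = 467.2 kPa
q·N_q = 47.76 × 20.631 = 985.33 kPa
0.5·γ·B·N_γ·s_γ = 0.5 × 19.9 × 4.19 × 26 × 0.8 = 867.16 kPa
q_ult = 467.2 + 985.33 + 867.16 = 2319.7 kPa.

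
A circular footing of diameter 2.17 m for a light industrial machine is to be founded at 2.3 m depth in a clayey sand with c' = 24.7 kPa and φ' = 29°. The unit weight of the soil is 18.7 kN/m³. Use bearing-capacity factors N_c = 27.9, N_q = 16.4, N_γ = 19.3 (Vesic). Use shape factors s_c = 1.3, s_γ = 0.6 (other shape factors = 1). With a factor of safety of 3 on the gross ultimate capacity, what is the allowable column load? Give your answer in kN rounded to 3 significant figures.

Overburden at base level: q = 18.7 × 2.3 = 43.01 kPa.
Cohesion term c·N_c·s_c = 24.7 × 27.9 × 1.3 = 895.87 kPa; surcharge term q·N_q = 43.01 × 16.4 = 705.36 kPa; self-weight term 0.5·γ·B·N_γ·s_γ = 0.5 × 18.7 × 2.17 × 19.3 × 0.6 = 234.95 kPa.
q_ult = 895.87 + 705.36 + 234.95 = 1836.2 kPa.
Gross allowable pressure q_all = 1836.2 / 3 = 612.06 kPa.
Footing area = 3.6984 m², so allowable column load = 612.06 × 3.6984 = 2263.6 kN.

P_all ≈ 2260 kN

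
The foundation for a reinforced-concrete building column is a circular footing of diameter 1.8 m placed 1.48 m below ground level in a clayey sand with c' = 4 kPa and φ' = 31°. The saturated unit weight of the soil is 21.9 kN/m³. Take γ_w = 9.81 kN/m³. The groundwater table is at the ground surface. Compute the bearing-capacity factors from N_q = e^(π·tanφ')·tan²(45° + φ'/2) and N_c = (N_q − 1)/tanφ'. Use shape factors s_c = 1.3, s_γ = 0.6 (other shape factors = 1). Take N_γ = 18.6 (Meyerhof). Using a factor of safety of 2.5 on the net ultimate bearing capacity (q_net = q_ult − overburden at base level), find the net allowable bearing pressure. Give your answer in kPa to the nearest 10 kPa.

q_all(net) ≈ 260 kPa

N_q = e^(π·tan31°)·tan²(60.5°) = 20.63; N_c = (N_q − 1)/tanφ' = 32.67.
Water table at ground surface, so effective unit weight γ' = 21.9 − 9.81 = 12.09 kN/m³ is used throughout; overburden q = 12.09 × 1.48 = 17.893 kPa; the same γ' applies in the ½γBN_γ term.
Cohesion term c·N_c·s_c = 4 × 32.671 × 1.3 = 169.89 kPa; surcharge term q·N_q = 17.893 × 20.631 = 369.15 kPa; self-weight term 0.5·γ·B·N_γ·s_γ = 0.5 × 12.09 × 1.8 × 18.6 × 0.6 = 121.43 kPa.
q_ult = 169.89 + 369.15 + 121.43 = 660.47 kPa.
q_net = 660.47 − 17.893 = 642.58 kPa.
q_all(net) = 642.58 / 2.5 = 257.03 kPa.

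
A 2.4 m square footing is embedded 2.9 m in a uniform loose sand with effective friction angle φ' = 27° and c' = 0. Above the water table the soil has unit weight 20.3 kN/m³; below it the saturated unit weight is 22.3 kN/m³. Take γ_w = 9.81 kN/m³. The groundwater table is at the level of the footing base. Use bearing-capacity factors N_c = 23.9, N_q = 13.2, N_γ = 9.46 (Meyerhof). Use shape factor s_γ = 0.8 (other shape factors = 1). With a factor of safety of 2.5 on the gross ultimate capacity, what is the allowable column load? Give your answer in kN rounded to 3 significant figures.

Effective surcharge at the founding depth q = γ·D_f = 20.3 × 2.9 = 58.87 kPa.
The water table coincides with the base, so in the self-weight term γ → γ' = 12.49 kN/m³.
q_ult = q·N_q + 0.5·γ·B·N_γ·s_γ
     = 58.87 × 13.2 + 0.5 × 12.49 × 2.4 × 9.46 × 0.8
     = 777.08 + 113.43 = 890.51 kPa.
Gross allowable pressure q_all = 890.51 / 2.5 = 356.21 kPa.
Footing area = 5.76 m², so allowable column load = 356.21 × 5.76 = 2051.7 kN.

P_all ≈ 2050 kN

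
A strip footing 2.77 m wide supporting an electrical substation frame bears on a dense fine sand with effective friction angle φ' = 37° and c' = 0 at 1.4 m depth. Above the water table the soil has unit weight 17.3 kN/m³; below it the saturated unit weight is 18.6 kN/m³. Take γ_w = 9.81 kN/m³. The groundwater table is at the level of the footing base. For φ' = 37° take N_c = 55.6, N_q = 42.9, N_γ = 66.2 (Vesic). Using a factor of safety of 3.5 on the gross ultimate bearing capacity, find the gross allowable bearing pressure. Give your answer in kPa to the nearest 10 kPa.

q_all ≈ 530 kPa

Effective surcharge at the founding depth q = γ·D_f = 17.3 × 1.4 = 24.22 kPa.
The water table coincides with the base, so in the self-weight term γ → γ' = 8.79 kN/m³.
q_ult = q·N_q + 0.5·γ·B·N_γ
     = 24.22 × 42.9 + 0.5 × 8.79 × 2.77 × 66.2
     = 1039 + 805.93 = 1845 kPa.
q_all = 1845 / 3.5 = 527.13 kPa.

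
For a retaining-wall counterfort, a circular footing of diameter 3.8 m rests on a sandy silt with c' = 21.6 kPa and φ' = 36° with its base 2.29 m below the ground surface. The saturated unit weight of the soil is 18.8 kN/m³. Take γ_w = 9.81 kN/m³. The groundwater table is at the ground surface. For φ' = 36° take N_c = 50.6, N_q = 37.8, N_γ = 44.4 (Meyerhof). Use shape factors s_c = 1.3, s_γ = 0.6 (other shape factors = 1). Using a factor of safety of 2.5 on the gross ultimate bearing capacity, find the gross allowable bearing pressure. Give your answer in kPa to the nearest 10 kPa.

q_all ≈ 1060 kPa

γ' = 18.8 − 9.81 = 8.99 kN/m³ (submerged throughout). q = 8.99 × 2.29 = 20.587 kPa; the same γ' applies in the ½γBN_γ term.
c·N_c·s_c = 21.6 × 50.6 × 1.3 = 1420.8 kPa
q·N_q = 20.587 × 37.8 = 778.19 kPa
0.5·γ·B·N_γ·s_γ = 0.5 × 8.99 × 3.8 × 44.4 × 0.6 = 455.04 kPa
q_ult = 1420.8 + 778.19 + 455.04 = 2654.1 kPa.
q_all = 2654.1 / 2.5 = 1061.6 kPa.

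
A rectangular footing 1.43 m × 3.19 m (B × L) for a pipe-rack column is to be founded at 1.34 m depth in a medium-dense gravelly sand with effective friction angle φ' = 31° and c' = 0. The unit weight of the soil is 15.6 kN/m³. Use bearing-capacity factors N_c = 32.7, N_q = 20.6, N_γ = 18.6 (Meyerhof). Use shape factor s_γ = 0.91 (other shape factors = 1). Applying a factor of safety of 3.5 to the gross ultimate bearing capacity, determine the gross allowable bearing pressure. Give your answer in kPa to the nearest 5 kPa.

Overburden at base level: q = 15.6 × 1.34 = 20.904 kPa.
Surcharge term q·N_q = 20.904 × 20.6 = 430.62 kPa; self-weight term 0.5·γ·B·N_γ·s_γ = 0.5 × 15.6 × 1.43 × 18.6 × 0.91 = 188.79 kPa.
q_ult = 430.62 + 188.79 = 619.42 kPa.
q_all = q_ult / FS = 619.42 / 3.5 = 176.98 kPa.

q_all ≈ 175 kPa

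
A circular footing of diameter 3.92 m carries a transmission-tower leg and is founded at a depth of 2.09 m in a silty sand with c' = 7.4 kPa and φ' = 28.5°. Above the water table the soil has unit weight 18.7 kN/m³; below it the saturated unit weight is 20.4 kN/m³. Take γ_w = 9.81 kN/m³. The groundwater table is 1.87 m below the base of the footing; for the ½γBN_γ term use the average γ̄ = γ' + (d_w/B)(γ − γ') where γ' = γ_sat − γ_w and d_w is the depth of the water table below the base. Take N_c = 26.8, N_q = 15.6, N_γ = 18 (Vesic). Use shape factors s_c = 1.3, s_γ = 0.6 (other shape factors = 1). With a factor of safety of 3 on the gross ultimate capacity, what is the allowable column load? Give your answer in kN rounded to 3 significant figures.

Overburden at base level: q = 18.7 × 2.09 = 39.083 kPa.
The water table is 1.87 m below the base (< B = 3.92 m), so the ½γBN_γ term uses γ̄ = γ' + (d_w/B)(γ − γ') = 10.59 + (1.87/3.92)(18.7 − 10.59) = 14.459 kN/m³.
Cohesion term c·N_c·s_c = 7.4 × 26.8 × 1.3 = 257.82 kPa; surcharge term q·N_q = 39.083 × 15.6 = 609.69 kPa; self-weight term 0.5·γ·B·N_γ·s_γ = 0.5 × 14.459 × 3.92 × 18 × 0.6 = 306.06 kPa.
q_ult = 257.82 + 609.69 + 306.06 = 1173.6 kPa.
Gross allowable pressure q_all = 1173.6 / 3 = 391.19 kPa.
Footing area = 12.0687 m², so allowable column load = 391.19 × 12.0687 = 4721.2 kN.

P_all ≈ 4720 kN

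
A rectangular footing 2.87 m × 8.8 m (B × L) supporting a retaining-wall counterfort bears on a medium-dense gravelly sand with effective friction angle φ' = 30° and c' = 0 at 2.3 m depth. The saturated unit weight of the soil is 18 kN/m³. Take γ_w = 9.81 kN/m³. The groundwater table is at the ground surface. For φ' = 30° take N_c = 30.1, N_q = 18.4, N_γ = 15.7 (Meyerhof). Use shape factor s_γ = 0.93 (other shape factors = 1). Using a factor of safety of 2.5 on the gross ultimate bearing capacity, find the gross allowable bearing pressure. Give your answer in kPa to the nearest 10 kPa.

Water table at ground surface, so effective unit weight γ' = 18 − 9.81 = 8.19 kN/m³ is used throughout; overburden q = 8.19 × 2.3 = 18.837 kPa; the same γ' applies in the ½γBN_γ term.
Surcharge term q·N_q = 18.837 × 18.4 = 346.6 kPa; self-weight term 0.5·γ·B·N_γ·s_γ = 0.5 × 8.19 × 2.87 × 15.7 × 0.93 = 171.6 kPa.
q_ult = 346.6 + 171.6 = 518.2 kPa.
q_all = 518.2 / 2.5 = 207.28 kPa.

q_all ≈ 210 kPa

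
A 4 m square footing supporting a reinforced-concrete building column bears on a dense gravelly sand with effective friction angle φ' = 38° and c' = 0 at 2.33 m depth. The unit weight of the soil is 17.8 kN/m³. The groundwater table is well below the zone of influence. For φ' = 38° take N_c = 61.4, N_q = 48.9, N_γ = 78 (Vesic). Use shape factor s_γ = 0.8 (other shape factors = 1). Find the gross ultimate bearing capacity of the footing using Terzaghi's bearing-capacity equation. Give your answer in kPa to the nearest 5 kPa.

Overburden at base level: q = 17.8 × 2.33 = 41.474 kPa.
Surcharge term q·N_q = 41.474 × 48.9 = 2028.1 kPa; self-weight term 0.5·γ·B·N_γ·s_γ = 0.5 × 17.8 × 4 × 78 × 0.8 = 2221.4 kPa.
q_ult = 2028.1 + 2221.4 = 4249.5 kPa.

q_ult ≈ 4250 kPa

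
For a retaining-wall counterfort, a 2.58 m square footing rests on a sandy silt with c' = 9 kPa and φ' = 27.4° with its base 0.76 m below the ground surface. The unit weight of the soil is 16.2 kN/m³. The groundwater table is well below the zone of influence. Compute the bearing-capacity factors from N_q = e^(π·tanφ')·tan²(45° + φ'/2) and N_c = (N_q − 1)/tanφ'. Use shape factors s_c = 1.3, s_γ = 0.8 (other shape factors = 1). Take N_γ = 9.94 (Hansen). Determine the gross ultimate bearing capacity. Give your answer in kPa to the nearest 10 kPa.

q_ult ≈ 620 kPa

tan27.4° = 0.5184, so N_q = e^(π×0.5184)·tan²(58.7°) = 5.096 × 2.705 = 13.78.
N_c = (13.78 − 1)/tan27.4° = 24.66.
q = γ·D_f = 16.2 × 0.76 = 12.312 kPa.
c·N_c·s_c = 9 × 24.665 × 1.3 = 288.58 kPa
q·N_q = 12.312 × 13.785 = 169.72 kPa
0.5·γ·B·N_γ·s_γ = 0.5 × 16.2 × 2.58 × 9.94 × 0.8 = 166.18 kPa
q_ult = 288.58 + 169.72 + 166.18 = 624.48 kPa.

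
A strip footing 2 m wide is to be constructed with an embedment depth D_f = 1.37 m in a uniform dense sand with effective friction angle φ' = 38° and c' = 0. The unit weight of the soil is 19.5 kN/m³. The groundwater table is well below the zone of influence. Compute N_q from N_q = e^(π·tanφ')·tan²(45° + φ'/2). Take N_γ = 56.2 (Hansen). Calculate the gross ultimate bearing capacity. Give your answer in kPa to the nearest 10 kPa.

q_ult ≈ 2400 kPa

tan38° = 0.7813, so N_q = e^(π×0.7813)·tan²(64°) = 11.64 × 4.204 = 48.93.
Effective surcharge at the founding depth q = γ·D_f = 19.5 × 1.37 = 26.715 kPa.
q_ult = q·N_q + 0.5·γ·B·N_γ
     = 26.715 × 48.933 + 0.5 × 19.5 × 2 × 56.2
     = 1307.3 + 1095.9 = 2403.2 kPa.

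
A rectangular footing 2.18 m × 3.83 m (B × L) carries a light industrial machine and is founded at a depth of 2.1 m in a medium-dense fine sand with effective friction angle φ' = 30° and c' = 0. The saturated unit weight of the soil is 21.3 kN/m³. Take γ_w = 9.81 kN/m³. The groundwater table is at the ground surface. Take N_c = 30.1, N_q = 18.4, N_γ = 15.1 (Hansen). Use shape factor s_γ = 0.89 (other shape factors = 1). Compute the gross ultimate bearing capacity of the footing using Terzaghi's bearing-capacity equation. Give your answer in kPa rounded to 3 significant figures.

q_ult ≈ 612 kPa

γ' = 21.3 − 9.81 = 11.49 kN/m³ (submerged throughout). q = 11.49 × 2.1 = 24.129 kPa; the same γ' applies in the ½γBN_γ term.
q·N_q = 24.129 × 18.4 = 443.97 kPa
0.5·γ·B·N_γ·s_γ = 0.5 × 11.49 × 2.18 × 15.1 × 0.89 = 168.31 kPa
q_ult = 443.97 + 168.31 = 612.28 kPa.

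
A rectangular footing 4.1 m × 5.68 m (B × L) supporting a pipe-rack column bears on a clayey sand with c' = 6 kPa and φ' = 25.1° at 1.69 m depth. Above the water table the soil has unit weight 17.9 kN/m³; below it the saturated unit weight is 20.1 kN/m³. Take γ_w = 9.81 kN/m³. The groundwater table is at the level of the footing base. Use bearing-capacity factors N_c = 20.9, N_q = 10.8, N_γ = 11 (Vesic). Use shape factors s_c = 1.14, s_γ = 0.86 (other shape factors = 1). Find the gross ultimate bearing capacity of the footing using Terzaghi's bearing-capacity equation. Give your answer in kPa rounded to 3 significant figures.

q = γ·D_f = 17.9 × 1.69 = 30.251 kPa.
For the ½γBN_γ term take γ' = 20.1 − 9.81 = 10.29 kN/m³ (soil below base is submerged).
c·N_c·s_c = 6 × 20.9 × 1.14 = 142.96 kPa
q·N_q = 30.251 × 10.8 = 326.71 kPa
0.5·γ·B·N_γ·s_γ = 0.5 × 10.29 × 4.1 × 11 × 0.86 = 199.55 kPa
q_ult = 142.96 + 326.71 + 199.55 = 669.22 kPa.

q_ult ≈ 669 kPa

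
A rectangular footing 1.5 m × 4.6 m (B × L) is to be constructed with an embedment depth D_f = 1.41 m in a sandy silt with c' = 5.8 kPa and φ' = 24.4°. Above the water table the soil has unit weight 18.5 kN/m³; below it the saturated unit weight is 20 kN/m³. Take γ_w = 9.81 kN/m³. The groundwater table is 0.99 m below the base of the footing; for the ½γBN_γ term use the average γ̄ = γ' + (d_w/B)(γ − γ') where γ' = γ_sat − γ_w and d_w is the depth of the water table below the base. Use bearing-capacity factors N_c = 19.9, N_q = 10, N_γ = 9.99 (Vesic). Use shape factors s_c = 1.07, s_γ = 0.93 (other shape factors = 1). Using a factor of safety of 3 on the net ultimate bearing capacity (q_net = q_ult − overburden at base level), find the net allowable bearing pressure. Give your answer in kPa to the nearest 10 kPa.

q_all(net) ≈ 160 kPa

Effective surcharge at the founding depth q = γ·D_f = 18.5 × 1.41 = 26.085 kPa.
With d_w = 0.99 m < B, γ̄ = 10.19 + (0.99/1.5) × (18.5 − 10.19) = 15.675 kN/m³.
q_ult = c·N_c·s_c + q·N_q + 0.5·γ·B·N_γ·s_γ
     = 5.8 × 19.9 × 1.07 + 26.085 × 10 + 0.5 × 15.675 × 1.5 × 9.99 × 0.93
     = 123.5 + 260.85 + 109.22 = 493.57 kPa.
q_net = 493.57 − 26.085 = 467.49 kPa.
q_all(net) = 467.49 / 3 = 155.83 kPa.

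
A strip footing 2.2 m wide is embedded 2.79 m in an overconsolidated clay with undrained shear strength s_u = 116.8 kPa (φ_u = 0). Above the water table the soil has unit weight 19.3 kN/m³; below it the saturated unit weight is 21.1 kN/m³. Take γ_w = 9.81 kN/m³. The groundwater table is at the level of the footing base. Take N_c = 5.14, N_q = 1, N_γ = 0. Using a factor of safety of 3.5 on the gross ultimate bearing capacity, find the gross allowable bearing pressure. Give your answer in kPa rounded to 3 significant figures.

Overburden at base level: q = 19.3 × 2.79 = 53.847 kPa.
Cohesion term c·N_c = 116.8 × 5.14 = 600.35 kPa; surcharge term q·N_q = 53.847 × 1 = 53.847 kPa.
q_ult = 600.35 + 53.847 = 654.2 kPa.
q_all = 654.2 / 3.5 = 186.91 kPa.

q_all ≈ 187 kPa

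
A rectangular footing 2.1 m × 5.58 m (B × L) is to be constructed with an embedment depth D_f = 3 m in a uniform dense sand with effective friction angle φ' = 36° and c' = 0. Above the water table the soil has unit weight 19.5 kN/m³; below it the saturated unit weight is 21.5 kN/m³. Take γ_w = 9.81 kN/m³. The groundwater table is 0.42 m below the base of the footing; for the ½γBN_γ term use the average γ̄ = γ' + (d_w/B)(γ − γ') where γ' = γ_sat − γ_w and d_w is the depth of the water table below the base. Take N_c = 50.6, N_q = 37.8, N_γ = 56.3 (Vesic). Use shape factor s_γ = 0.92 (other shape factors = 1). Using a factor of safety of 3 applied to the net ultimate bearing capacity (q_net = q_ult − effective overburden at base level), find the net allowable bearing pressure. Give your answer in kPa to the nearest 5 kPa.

q_all(net) ≈ 960 kPa

Effective surcharge at the founding depth q = γ·D_f = 19.5 × 3 = 58.5 kPa.
With d_w = 0.42 m < B, γ̄ = 11.69 + (0.42/2.1) × (19.5 − 11.69) = 13.252 kN/m³.
q_ult = q·N_q + 0.5·γ·B·N_γ·s_γ
     = 58.5 × 37.8 + 0.5 × 13.252 × 2.1 × 56.3 × 0.92
     = 2211.3 + 720.72 = 2932 kPa.
Net ultimate: q_net = 2932 − 58.5 = 2873.5 kPa.
q_all(net) = 2873.5 / 3 = 957.84 kPa.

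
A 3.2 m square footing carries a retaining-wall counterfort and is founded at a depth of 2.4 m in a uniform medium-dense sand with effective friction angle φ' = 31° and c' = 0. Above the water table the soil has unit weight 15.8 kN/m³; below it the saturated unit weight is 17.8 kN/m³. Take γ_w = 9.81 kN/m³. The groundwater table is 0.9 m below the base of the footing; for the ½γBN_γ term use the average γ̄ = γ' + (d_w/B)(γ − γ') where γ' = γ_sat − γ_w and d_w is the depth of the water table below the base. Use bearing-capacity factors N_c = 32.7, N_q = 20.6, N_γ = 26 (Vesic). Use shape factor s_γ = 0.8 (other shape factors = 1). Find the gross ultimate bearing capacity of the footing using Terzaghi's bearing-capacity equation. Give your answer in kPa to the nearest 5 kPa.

q_ult ≈ 1120 kPa

q = γ·D_f = 15.8 × 2.4 = 37.92 kPa.
γ' = 7.99 kN/m³; averaging over the depth B below the base, γ̄ = γ' + (d_w/B)(γ − γ') = 10.187 kN/m³.
q·N_q = 37.92 × 20.6 = 781.15 kPa
0.5·γ·B·N_γ·s_γ = 0.5 × 10.187 × 3.2 × 26 × 0.8 = 339.01 kPa
q_ult = 781.15 + 339.01 = 1120.2 kPa.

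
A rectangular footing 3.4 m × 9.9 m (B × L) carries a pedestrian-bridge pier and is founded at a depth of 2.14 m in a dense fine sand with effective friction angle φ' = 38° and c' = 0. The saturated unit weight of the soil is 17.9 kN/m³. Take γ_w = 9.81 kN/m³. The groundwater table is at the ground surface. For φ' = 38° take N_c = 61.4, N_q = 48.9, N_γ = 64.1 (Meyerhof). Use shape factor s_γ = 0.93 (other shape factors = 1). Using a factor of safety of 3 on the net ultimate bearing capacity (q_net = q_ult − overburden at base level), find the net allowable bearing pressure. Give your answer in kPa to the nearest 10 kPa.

Water table at ground surface, so effective unit weight γ' = 17.9 − 9.81 = 8.09 kN/m³ is used throughout; overburden q = 8.09 × 2.14 = 17.313 kPa; the same γ' applies in the ½γBN_γ term.
Surcharge term q·N_q = 17.313 × 48.9 = 846.59 kPa; self-weight term 0.5·γ·B·N_γ·s_γ = 0.5 × 8.09 × 3.4 × 64.1 × 0.93 = 819.86 kPa.
q_ult = 846.59 + 819.86 = 1666.4 kPa.
q_net = 1666.4 − 17.313 = 1649.1 kPa.
q_all(net) = 1649.1 / 3 = 549.71 kPa.

q_all(net) ≈ 550 kPa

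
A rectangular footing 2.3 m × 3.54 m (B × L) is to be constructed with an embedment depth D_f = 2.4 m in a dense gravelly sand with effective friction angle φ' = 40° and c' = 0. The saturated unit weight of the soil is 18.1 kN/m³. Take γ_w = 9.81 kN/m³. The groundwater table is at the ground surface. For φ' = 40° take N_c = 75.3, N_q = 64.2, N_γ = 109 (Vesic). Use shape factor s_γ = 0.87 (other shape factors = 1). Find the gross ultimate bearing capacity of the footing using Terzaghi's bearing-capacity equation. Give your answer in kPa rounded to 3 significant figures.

γ' = 18.1 − 9.81 = 8.29 kN/m³ (submerged throughout). q = 8.29 × 2.4 = 19.896 kPa; the same γ' applies in the ½γBN_γ term.
q·N_q = 19.896 × 64.2 = 1277.3 kPa
0.5·γ·B·N_γ·s_γ = 0.5 × 8.29 × 2.3 × 109 × 0.87 = 904.06 kPa
q_ult = 1277.3 + 904.06 = 2181.4 kPa.

q_ult ≈ 2180 kPa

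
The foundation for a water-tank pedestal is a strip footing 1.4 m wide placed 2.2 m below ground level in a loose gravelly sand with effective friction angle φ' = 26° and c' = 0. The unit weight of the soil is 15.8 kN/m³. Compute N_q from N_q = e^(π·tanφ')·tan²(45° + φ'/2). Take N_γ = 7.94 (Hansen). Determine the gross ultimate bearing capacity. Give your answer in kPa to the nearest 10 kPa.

q_ult ≈ 500 kPa

tan26° = 0.4877, so N_q = e^(π×0.4877)·tan²(58°) = 4.629 × 2.561 = 11.85.
q = γ·D_f = 15.8 × 2.2 = 34.76 kPa.
q·N_q = 34.76 × 11.854 = 412.05 kPa
0.5·γ·B·N_γ = 0.5 × 15.8 × 1.4 × 7.94 = 87.816 kPa
q_ult = 412.05 + 87.816 = 499.87 kPa.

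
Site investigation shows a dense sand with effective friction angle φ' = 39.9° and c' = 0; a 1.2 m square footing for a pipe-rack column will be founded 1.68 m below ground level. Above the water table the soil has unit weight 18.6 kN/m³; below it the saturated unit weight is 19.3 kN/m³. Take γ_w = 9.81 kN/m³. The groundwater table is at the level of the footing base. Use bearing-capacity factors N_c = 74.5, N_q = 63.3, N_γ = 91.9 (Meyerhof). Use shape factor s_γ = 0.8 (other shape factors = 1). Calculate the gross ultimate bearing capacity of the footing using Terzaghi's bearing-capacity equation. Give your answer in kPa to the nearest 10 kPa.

q_ult ≈ 2400 kPa

Effective surcharge at the founding depth q = γ·D_f = 18.6 × 1.68 = 31.248 kPa.
The water table coincides with the base, so in the self-weight term γ → γ' = 9.49 kN/m³.
q_ult = q·N_q + 0.5·γ·B·N_γ·s_γ
     = 31.248 × 63.3 + 0.5 × 9.49 × 1.2 × 91.9 × 0.8
     = 1978 + 418.62 = 2396.6 kPa.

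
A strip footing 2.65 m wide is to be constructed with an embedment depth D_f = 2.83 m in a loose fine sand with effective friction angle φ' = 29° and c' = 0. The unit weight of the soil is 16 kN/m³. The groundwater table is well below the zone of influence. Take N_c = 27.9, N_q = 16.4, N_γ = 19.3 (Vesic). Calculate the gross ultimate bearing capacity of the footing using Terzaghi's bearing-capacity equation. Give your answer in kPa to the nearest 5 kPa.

q_ult ≈ 1150 kPa

q = γ·D_f = 16 × 2.83 = 45.28 kPa.
q·N_q = 45.28 × 16.4 = 742.59 kPa
0.5·γ·B·N_γ = 0.5 × 16 × 2.65 × 19.3 = 409.16 kPa
q_ult = 742.59 + 409.16 = 1151.8 kPa.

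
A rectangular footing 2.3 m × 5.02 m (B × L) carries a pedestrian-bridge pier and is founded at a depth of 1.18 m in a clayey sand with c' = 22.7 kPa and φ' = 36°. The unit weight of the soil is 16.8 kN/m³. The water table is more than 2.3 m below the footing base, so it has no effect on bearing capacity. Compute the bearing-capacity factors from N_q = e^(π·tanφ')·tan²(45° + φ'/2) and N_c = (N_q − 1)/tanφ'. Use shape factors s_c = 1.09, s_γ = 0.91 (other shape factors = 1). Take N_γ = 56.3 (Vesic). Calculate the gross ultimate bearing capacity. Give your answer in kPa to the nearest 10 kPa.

tan36° = 0.7265, so N_q = e^(π×0.7265)·tan²(63°) = 9.801 × 3.852 = 37.75.
N_c = (37.75 − 1)/tan36° = 50.59.
q = γ·D_f = 16.8 × 1.18 = 19.824 kPa.
c·N_c·s_c = 22.7 × 50.585 × 1.09 = 1251.6 kPa
q·N_q = 19.824 × 37.752 = 748.41 kPa
0.5·γ·B·N_γ·s_γ = 0.5 × 16.8 × 2.3 × 56.3 × 0.91 = 989.82 kPa
q_ult = 1251.6 + 748.41 + 989.82 = 2989.9 kPa.

q_ult ≈ 2990 kPa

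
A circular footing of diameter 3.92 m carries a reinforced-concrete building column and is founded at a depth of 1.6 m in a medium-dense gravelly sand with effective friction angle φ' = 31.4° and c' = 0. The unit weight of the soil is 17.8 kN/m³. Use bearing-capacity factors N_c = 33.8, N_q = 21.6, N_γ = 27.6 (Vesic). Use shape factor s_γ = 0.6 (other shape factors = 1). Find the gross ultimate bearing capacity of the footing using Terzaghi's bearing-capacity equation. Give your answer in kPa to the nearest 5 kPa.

Effective surcharge at the founding depth q = γ·D_f = 17.8 × 1.6 = 28.48 kPa.
q_ult = q·N_q + 0.5·γ·B·N_γ·s_γ
     = 28.48 × 21.6 + 0.5 × 17.8 × 3.92 × 27.6 × 0.6
     = 615.17 + 577.75 = 1192.9 kPa.

q_ult ≈ 1195 kPa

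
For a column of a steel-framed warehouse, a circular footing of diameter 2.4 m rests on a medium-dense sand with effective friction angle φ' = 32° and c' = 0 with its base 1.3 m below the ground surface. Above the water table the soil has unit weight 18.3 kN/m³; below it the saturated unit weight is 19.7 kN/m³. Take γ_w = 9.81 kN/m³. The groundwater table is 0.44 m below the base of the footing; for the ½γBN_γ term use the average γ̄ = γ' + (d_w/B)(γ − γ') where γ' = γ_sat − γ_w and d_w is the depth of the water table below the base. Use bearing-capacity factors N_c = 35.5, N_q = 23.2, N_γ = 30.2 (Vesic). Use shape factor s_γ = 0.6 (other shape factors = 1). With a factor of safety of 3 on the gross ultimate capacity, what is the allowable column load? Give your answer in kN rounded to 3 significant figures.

Overburden at base level: q = 18.3 × 1.3 = 23.79 kPa.
The water table is 0.44 m below the base (< B = 2.4 m), so the ½γBN_γ term uses γ̄ = γ' + (d_w/B)(γ − γ') = 9.89 + (0.44/2.4)(18.3 − 9.89) = 11.432 kN/m³.
Surcharge term q·N_q = 23.79 × 23.2 = 551.93 kPa; self-weight term 0.5·γ·B·N_γ·s_γ = 0.5 × 11.432 × 2.4 × 30.2 × 0.6 = 248.57 kPa.
q_ult = 551.93 + 248.57 = 800.5 kPa.
Gross allowable pressure q_all = 800.5 / 3 = 266.83 kPa.
Footing area = 4.5239 m², so allowable column load = 266.83 × 4.5239 = 1207.1 kN.

P_all ≈ 1210 kN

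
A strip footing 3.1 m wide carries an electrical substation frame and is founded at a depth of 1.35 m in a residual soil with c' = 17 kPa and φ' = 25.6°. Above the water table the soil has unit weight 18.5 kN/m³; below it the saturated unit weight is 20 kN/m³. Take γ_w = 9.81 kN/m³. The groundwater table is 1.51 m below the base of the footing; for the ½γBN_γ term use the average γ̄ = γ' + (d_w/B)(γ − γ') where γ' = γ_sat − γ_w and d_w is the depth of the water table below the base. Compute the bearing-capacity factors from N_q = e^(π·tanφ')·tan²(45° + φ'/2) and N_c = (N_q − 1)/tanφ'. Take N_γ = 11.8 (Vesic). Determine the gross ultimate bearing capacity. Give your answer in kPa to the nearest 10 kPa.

tan25.6° = 0.4791, so N_q = e^(π×0.4791)·tan²(57.8°) = 4.505 × 2.522 = 11.36.
N_c = (11.36 − 1)/tan25.6° = 21.62.
Overburden at base level: q = 18.5 × 1.35 = 24.975 kPa.
The water table is 1.51 m below the base (< B = 3.1 m), so the ½γBN_γ term uses γ̄ = γ' + (d_w/B)(γ − γ') = 10.19 + (1.51/3.1)(18.5 − 10.19) = 14.238 kN/m³.
Cohesion term c·N_c = 17 × 21.623 = 367.6 kPa; surcharge term q·N_q = 24.975 × 11.36 = 283.72 kPa; self-weight term 0.5·γ·B·N_γ = 0.5 × 14.238 × 3.1 × 11.8 = 260.41 kPa.
q_ult = 367.6 + 283.72 + 260.41 = 911.73 kPa.

q_ult ≈ 910 kPa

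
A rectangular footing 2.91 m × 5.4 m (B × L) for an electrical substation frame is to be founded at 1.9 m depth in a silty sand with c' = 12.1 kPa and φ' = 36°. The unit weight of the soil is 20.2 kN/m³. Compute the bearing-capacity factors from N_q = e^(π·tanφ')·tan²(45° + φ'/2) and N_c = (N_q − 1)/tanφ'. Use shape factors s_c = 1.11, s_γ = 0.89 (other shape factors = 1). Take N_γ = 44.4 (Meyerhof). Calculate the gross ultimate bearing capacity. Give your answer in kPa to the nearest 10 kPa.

q_ult ≈ 3290 kPa

tan36° = 0.7265, so N_q = e^(π×0.7265)·tan²(63°) = 9.801 × 3.852 = 37.75.
N_c = (37.75 − 1)/tan36° = 50.59.
q = γ·D_f = 20.2 × 1.9 = 38.38 kPa.
c·N_c·s_c = 12.1 × 50.585 × 1.11 = 679.41 kPa
q·N_q = 38.38 × 37.752 = 1448.9 kPa
0.5·γ·B·N_γ·s_γ = 0.5 × 20.2 × 2.91 × 44.4 × 0.89 = 1161.4 kPa
q_ult = 679.41 + 1448.9 + 1161.4 = 3289.8 kPa.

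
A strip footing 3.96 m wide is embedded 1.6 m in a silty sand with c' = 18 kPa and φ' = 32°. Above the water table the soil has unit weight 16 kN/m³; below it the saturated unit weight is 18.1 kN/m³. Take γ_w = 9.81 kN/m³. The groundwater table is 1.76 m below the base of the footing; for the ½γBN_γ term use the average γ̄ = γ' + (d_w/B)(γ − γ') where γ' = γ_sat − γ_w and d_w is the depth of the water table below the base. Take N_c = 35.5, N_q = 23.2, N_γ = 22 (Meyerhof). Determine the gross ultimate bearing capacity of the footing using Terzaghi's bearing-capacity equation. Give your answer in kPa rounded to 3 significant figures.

Effective surcharge at the founding depth q = γ·D_f = 16 × 1.6 = 25.6 kPa.
With d_w = 1.76 m < B, γ̄ = 8.29 + (1.76/3.96) × (16 − 8.29) = 11.717 kN/m³.
q_ult = c·N_c + q·N_q + 0.5·γ·B·N_γ
     = 18 × 35.5 + 25.6 × 23.2 + 0.5 × 11.717 × 3.96 × 22
     = 639 + 593.92 + 510.38 = 1743.3 kPa.

q_ult ≈ 1740 kPa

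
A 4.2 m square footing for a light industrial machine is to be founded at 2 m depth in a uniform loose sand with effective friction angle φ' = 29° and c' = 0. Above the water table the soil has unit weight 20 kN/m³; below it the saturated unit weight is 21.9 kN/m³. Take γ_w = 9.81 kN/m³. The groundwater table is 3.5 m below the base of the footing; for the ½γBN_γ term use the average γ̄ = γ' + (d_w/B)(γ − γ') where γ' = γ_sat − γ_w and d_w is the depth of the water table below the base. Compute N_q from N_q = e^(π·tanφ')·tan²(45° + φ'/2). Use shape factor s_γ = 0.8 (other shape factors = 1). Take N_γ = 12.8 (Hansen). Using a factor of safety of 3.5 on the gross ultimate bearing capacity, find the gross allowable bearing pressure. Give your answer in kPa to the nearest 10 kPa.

q_all ≈ 300 kPa

N_q = e^(π·tan29°)·tan²(59.5°) = 16.44.
q = γ·D_f = 20 × 2 = 40 kPa.
γ' = 12.09 kN/m³; averaging over the depth B below the base, γ̄ = γ' + (d_w/B)(γ − γ') = 18.682 kN/m³.
q·N_q = 40 × 16.443 = 657.73 kPa
0.5·γ·B·N_γ·s_γ = 0.5 × 18.682 × 4.2 × 12.8 × 0.8 = 401.73 kPa
q_ult = 657.73 + 401.73 = 1059.5 kPa.
q_all = 1059.5 / 3.5 = 302.7 kPa.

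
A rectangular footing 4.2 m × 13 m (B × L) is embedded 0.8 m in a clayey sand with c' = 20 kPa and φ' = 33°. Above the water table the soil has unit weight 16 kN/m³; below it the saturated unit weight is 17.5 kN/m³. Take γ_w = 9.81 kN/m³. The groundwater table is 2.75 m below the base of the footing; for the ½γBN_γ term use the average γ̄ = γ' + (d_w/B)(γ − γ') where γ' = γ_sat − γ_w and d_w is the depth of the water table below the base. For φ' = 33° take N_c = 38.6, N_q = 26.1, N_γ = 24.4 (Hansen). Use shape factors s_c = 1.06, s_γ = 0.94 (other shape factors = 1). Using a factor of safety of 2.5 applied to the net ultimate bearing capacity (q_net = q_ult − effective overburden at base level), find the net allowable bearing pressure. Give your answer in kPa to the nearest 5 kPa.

q = γ·D_f = 16 × 0.8 = 12.8 kPa.
γ' = 7.69 kN/m³; averaging over the depth B below the base, γ̄ = γ' + (d_w/B)(γ − γ') = 13.131 kN/m³.
c·N_c·s_c = 20 × 38.6 × 1.06 = 818.32 kPa
q·N_q = 12.8 × 26.1 = 334.08 kPa
0.5·γ·B·N_γ·s_γ = 0.5 × 13.131 × 4.2 × 24.4 × 0.94 = 632.47 kPa
q_ult = 818.32 + 334.08 + 632.47 = 1784.9 kPa.
Net ultimate: q_net = 1784.9 − 12.8 = 1772.1 kPa.
q_all(net) = 1772.1 / 2.5 = 708.83 kPa.

q_all(net) ≈ 710 kPa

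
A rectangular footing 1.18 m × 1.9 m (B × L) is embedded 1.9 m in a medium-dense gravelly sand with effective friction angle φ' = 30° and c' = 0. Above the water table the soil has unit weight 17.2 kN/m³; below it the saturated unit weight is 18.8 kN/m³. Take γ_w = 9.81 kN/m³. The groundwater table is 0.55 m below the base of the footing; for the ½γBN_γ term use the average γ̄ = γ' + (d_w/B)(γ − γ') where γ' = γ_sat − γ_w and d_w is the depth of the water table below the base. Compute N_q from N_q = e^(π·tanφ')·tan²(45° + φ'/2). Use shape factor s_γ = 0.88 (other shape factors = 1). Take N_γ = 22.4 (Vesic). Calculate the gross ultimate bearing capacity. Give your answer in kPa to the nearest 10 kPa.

q_ult ≈ 750 kPa

tan30° = 0.5774, so N_q = e^(π×0.5774)·tan²(60°) = 6.134 × 3.0 = 18.4.
q = γ·D_f = 17.2 × 1.9 = 32.68 kPa.
γ' = 8.99 kN/m³; averaging over the depth B below the base, γ̄ = γ' + (d_w/B)(γ − γ') = 12.817 kN/m³.
q·N_q = 32.68 × 18.401 = 601.35 kPa
0.5·γ·B·N_γ·s_γ = 0.5 × 12.817 × 1.18 × 22.4 × 0.88 = 149.06 kPa
q_ult = 601.35 + 149.06 = 750.41 kPa.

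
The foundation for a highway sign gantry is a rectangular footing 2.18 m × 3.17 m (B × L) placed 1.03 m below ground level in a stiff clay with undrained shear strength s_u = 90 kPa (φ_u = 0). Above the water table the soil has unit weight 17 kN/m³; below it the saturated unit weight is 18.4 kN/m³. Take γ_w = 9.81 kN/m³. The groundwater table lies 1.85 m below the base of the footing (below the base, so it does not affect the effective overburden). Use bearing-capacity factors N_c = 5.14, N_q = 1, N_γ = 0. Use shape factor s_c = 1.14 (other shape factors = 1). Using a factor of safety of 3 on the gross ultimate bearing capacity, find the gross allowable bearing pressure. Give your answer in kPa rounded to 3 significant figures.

q_all ≈ 182 kPa

Effective surcharge at the founding depth q = γ·D_f = 17 × 1.03 = 17.51 kPa.
q_ult = c·N_c·s_c + q·N_q
     = 90 × 5.14 × 1.14 + 17.51 × 1
     = 527.36 + 17.51 = 544.87 kPa.
q_all = 544.87 / 3 = 181.62 kPa.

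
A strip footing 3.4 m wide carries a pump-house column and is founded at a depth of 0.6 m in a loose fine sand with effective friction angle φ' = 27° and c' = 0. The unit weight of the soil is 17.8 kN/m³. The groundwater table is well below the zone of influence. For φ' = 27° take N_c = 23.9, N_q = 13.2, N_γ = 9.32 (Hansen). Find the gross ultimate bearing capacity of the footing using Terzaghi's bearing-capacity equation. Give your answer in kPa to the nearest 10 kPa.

q_ult ≈ 420 kPa

q = γ·D_f = 17.8 × 0.6 = 10.68 kPa.
q·N_q = 10.68 × 13.2 = 140.98 kPa
0.5·γ·B·N_γ = 0.5 × 17.8 × 3.4 × 9.32 = 282.02 kPa
q_ult = 140.98 + 282.02 = 423 kPa.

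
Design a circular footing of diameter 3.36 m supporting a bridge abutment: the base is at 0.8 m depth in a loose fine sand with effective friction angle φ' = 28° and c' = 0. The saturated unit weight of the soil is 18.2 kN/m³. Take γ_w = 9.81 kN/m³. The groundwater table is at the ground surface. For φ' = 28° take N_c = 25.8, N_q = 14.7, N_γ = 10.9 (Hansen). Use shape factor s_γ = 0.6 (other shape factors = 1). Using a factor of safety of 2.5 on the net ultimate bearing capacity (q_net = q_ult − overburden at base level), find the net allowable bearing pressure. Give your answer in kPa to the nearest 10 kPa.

γ' = 18.2 − 9.81 = 8.39 kN/m³ (submerged throughout). q = 8.39 × 0.8 = 6.712 kPa; the same γ' applies in the ½γBN_γ term.
q·N_q = 6.712 × 14.7 = 98.666 kPa
0.5·γ·B·N_γ·s_γ = 0.5 × 8.39 × 3.36 × 10.9 × 0.6 = 92.183 kPa
q_ult = 98.666 + 92.183 = 190.85 kPa.
q_net = 190.85 − 6.712 = 184.14 kPa.
q_all(net) = 184.14 / 2.5 = 73.655 kPa.

q_all(net) ≈ 70 kPa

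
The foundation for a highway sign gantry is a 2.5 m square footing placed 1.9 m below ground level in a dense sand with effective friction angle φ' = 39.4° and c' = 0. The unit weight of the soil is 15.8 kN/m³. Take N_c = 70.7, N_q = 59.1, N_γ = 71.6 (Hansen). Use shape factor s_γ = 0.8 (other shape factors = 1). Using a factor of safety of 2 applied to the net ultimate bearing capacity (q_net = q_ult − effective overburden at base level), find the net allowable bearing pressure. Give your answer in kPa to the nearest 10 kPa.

Overburden at base level: q = 15.8 × 1.9 = 30.02 kPa.
Surcharge term q·N_q = 30.02 × 59.1 = 1774.2 kPa; self-weight term 0.5·γ·B·N_γ·s_γ = 0.5 × 15.8 × 2.5 × 71.6 × 0.8 = 1131.3 kPa.
q_ult = 1774.2 + 1131.3 = 2905.5 kPa.
Net ultimate: q_net = 2905.5 − 30.02 = 2875.4 kPa.
q_all(net) = 2875.4 / 2 = 1437.7 kPa.

q_all(net) ≈ 1440 kPa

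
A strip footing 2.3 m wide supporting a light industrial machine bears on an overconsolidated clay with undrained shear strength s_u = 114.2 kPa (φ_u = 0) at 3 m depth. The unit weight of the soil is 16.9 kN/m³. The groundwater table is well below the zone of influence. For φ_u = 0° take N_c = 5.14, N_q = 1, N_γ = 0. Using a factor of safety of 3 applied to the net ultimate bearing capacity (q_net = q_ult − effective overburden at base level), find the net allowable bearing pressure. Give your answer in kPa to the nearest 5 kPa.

Effective surcharge at the founding depth q = γ·D_f = 16.9 × 3 = 50.7 kPa.
q_ult = c·N_c + q·N_q
     = 114.2 × 5.14 + 50.7 × 1
     = 586.99 + 50.7 = 637.69 kPa.
Net ultimate: q_net = 637.69 − 50.7 = 586.99 kPa.
q_all(net) = 586.99 / 3 = 195.66 kPa.

q_all(net) ≈ 195 kPa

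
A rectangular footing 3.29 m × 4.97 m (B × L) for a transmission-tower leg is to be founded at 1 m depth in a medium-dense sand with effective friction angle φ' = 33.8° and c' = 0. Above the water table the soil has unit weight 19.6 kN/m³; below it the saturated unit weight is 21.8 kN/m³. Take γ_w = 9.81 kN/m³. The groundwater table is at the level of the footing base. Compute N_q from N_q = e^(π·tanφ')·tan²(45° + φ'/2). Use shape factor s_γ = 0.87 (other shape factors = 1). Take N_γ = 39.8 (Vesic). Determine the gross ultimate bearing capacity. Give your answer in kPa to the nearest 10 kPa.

q_ult ≈ 1250 kPa

tan33.8° = 0.6694, so N_q = e^(π×0.6694)·tan²(61.9°) = 8.192 × 3.508 = 28.73.
Effective surcharge at the founding depth q = γ·D_f = 19.6 × 1 = 19.6 kPa.
The water table coincides with the base, so in the self-weight term γ → γ' = 11.99 kN/m³.
q_ult = q·N_q + 0.5·γ·B·N_γ·s_γ
     = 19.6 × 28.732 + 0.5 × 11.99 × 3.29 × 39.8 × 0.87
     = 563.15 + 682.95 = 1246.1 kPa.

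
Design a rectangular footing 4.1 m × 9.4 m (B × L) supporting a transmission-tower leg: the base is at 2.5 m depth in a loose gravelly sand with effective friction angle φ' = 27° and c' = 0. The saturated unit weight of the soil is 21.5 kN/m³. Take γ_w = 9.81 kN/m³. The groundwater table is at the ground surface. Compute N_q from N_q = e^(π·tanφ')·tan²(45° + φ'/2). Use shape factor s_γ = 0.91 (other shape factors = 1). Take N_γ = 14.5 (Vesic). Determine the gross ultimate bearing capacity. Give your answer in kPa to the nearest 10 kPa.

tan27° = 0.5095, so N_q = e^(π×0.5095)·tan²(58.5°) = 4.957 × 2.663 = 13.2.
Water table at ground surface, so effective unit weight γ' = 21.5 − 9.81 = 11.69 kN/m³ is used throughout; overburden q = 11.69 × 2.5 = 29.225 kPa; the same γ' applies in the ½γBN_γ term.
Surcharge term q·N_q = 29.225 × 13.199 = 385.75 kPa; self-weight term 0.5·γ·B·N_γ·s_γ = 0.5 × 11.69 × 4.1 × 14.5 × 0.91 = 316.21 kPa.
q_ult = 385.75 + 316.21 = 701.96 kPa.

q_ult ≈ 700 kPa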